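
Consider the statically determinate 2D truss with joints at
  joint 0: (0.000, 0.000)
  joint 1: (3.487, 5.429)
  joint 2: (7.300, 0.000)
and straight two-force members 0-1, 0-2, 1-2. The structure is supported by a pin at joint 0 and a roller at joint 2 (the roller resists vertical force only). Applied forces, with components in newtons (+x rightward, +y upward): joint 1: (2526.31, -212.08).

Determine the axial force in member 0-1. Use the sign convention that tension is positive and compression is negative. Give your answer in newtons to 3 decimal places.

N=3 nodes, M=3 members, R=3 reactions → 2N=6, M+R=6
member 0 (0-1): L=6.4524, (cx,cy)=(0.5404,0.8414)
member 1 (0-2): L=7.3000, (cx,cy)=(1.0000,0.0000)
member 2 (1-2): L=6.6342, (cx,cy)=(0.5747,-0.8183)
solve A·x = −loads:
  F[0-1] = +2101.3174 N (tension)
  F[0-2] = +1390.7145 N (tension)
  F[1-2] = -2419.7011 N (compression)
  Rx@0 = -2526.3100 N
  Ry@0 = -1768.0378 N
  Ry@2 = +1980.1178 N

2101.317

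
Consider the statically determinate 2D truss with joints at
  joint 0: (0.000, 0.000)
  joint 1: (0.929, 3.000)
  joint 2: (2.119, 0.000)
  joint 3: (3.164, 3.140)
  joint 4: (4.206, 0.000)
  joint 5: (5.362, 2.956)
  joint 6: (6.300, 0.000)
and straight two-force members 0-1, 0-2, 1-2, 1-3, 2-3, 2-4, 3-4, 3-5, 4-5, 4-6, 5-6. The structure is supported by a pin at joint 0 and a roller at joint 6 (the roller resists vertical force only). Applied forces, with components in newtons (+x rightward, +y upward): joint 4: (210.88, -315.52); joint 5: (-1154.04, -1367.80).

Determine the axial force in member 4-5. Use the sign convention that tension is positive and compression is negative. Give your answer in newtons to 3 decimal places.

-679.170

N=7 nodes, M=11 members, R=3 reactions → 2N=14, M+R=14
member 0 (0-1): L=3.1405, (cx,cy)=(0.2958,0.9552)
member 1 (0-2): L=2.1190, (cx,cy)=(1.0000,0.0000)
member 2 (1-2): L=3.2274, (cx,cy)=(0.3687,-0.9295)
member 3 (1-3): L=2.2394, (cx,cy)=(0.9980,0.0625)
member 4 (2-3): L=3.3093, (cx,cy)=(0.3158,0.9488)
member 5 (2-4): L=2.0870, (cx,cy)=(1.0000,0.0000)
member 6 (3-4): L=3.3084, (cx,cy)=(0.3150,-0.9491)
member 7 (3-5): L=2.2057, (cx,cy)=(0.9965,-0.0834)
member 8 (4-5): L=3.1740, (cx,cy)=(0.3642,0.9313)
member 9 (4-6): L=2.0940, (cx,cy)=(1.0000,0.0000)
member 10 (5-6): L=3.1013, (cx,cy)=(0.3025,-0.9532)
solve A·x = −loads:
  F[0-1] = -889.8281 N (compression)
  F[0-2] = -679.9415 N (compression)
  F[1-2] = +874.9580 N (tension)
  F[1-3] = -586.9795 N (compression)
  F[2-3] = -857.1672 N (compression)
  F[2-4] = -86.6572 N (compression)
  F[3-4] = +998.8797 N (tension)
  F[3-5] = -1175.2042 N (compression)
  F[4-5] = -679.1696 N (compression)
  F[4-6] = +264.4278 N (tension)
  F[5-6] = -874.2622 N (compression)
  Rx@0 = +943.1600 N
  Ry@0 = +850.0060 N
  Ry@6 = +833.3140 N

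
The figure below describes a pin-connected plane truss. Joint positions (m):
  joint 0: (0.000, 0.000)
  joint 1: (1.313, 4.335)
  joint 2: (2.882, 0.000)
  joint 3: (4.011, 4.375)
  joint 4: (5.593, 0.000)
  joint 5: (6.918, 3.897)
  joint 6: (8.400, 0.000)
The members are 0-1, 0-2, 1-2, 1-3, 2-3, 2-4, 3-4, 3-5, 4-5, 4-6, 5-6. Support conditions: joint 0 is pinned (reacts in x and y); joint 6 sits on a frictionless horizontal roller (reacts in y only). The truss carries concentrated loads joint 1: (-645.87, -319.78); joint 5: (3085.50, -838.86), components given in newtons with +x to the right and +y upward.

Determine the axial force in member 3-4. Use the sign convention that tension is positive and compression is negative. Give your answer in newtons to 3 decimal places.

N=7 nodes, M=11 members, R=3 reactions → 2N=14, M+R=14
member 0 (0-1): L=4.5295, (cx,cy)=(0.2899,0.9571)
member 1 (0-2): L=2.8820, (cx,cy)=(1.0000,0.0000)
member 2 (1-2): L=4.6102, (cx,cy)=(0.3403,-0.9403)
member 3 (1-3): L=2.6983, (cx,cy)=(0.9999,0.0148)
member 4 (2-3): L=4.5183, (cx,cy)=(0.2499,0.9683)
member 5 (2-4): L=2.7110, (cx,cy)=(1.0000,0.0000)
member 6 (3-4): L=4.6522, (cx,cy)=(0.3401,-0.9404)
member 7 (3-5): L=2.9460, (cx,cy)=(0.9867,-0.1623)
member 8 (4-5): L=4.1161, (cx,cy)=(0.3219,0.9468)
member 9 (4-6): L=2.8070, (cx,cy)=(1.0000,0.0000)
member 10 (5-6): L=4.1693, (cx,cy)=(0.3555,-0.9347)
solve A·x = −loads:
  F[0-1] = +710.8645 N (tension)
  F[0-2] = +2233.5655 N (tension)
  F[1-2] = -1044.5768 N (compression)
  F[1-3] = +1207.5700 N (tension)
  F[2-3] = +1014.3988 N (tension)
  F[2-4] = +1624.5935 N (tension)
  F[3-4] = -1402.3191 N (compression)
  F[3-5] = +1963.7882 N (tension)
  F[4-5] = +1392.8926 N (tension)
  F[4-6] = +699.3513 N (tension)
  F[5-6] = -1967.4725 N (compression)
  Rx@0 = -2439.6300 N
  Ry@0 = -680.3423 N
  Ry@6 = +1838.9823 N

-1402.319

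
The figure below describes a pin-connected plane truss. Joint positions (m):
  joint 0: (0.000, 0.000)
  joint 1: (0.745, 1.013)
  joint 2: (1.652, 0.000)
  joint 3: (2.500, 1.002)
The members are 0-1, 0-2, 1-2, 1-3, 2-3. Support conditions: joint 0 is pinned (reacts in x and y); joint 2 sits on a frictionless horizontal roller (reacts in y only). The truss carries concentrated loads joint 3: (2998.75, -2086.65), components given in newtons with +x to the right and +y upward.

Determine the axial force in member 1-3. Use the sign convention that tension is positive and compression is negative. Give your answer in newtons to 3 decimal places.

N=4 nodes, M=5 members, R=3 reactions → 2N=8, M+R=8
member 0 (0-1): L=1.2575, (cx,cy)=(0.5925,0.8056)
member 1 (0-2): L=1.6520, (cx,cy)=(1.0000,0.0000)
member 2 (1-2): L=1.3597, (cx,cy)=(0.6671,-0.7450)
member 3 (1-3): L=1.7550, (cx,cy)=(1.0000,-0.0063)
member 4 (2-3): L=1.3127, (cx,cy)=(0.6460,0.7633)
solve A·x = −loads:
  F[0-1] = +3587.3696 N (tension)
  F[0-2] = +873.3542 N (tension)
  F[1-2] = -3918.9710 N (compression)
  F[1-3] = +4739.6495 N (tension)
  F[2-3] = -2694.7027 N (compression)
  Rx@0 = -2998.7500 N
  Ry@0 = -2889.9677 N
  Ry@2 = +4976.6177 N

4739.649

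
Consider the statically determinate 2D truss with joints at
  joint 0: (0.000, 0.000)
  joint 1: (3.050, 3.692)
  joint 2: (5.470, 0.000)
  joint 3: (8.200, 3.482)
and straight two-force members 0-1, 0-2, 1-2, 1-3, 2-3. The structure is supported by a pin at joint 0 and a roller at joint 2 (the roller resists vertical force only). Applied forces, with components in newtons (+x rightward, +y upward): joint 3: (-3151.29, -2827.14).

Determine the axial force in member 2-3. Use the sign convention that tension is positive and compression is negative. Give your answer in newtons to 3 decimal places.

-3639.410

N=4 nodes, M=5 members, R=3 reactions → 2N=8, M+R=8
member 0 (0-1): L=4.7889, (cx,cy)=(0.6369,0.7710)
member 1 (0-2): L=5.4700, (cx,cy)=(1.0000,0.0000)
member 2 (1-2): L=4.4144, (cx,cy)=(0.5482,-0.8363)
member 3 (1-3): L=5.1543, (cx,cy)=(0.9992,-0.0407)
member 4 (2-3): L=4.4246, (cx,cy)=(0.6170,0.7870)
solve A·x = −loads:
  F[0-1] = -771.7840 N (compression)
  F[0-2] = -2659.7468 N (compression)
  F[1-2] = +755.5996 N (tension)
  F[1-3] = -906.5165 N (compression)
  F[2-3] = -3639.4104 N (compression)
  Rx@0 = +3151.2900 N
  Ry@0 = +595.0091 N
  Ry@2 = +2232.1309 N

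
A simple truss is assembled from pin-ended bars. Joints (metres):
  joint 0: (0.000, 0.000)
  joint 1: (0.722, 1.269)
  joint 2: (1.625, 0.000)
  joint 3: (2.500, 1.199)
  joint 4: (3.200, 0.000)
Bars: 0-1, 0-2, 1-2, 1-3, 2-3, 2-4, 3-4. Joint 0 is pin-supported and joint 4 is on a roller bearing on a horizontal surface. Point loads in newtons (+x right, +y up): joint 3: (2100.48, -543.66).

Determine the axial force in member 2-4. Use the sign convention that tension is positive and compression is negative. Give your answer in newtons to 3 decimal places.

707.448

N=5 nodes, M=7 members, R=3 reactions → 2N=10, M+R=10
member 0 (0-1): L=1.4600, (cx,cy)=(0.4945,0.8692)
member 1 (0-2): L=1.6250, (cx,cy)=(1.0000,0.0000)
member 2 (1-2): L=1.5575, (cx,cy)=(0.5798,-0.8148)
member 3 (1-3): L=1.7794, (cx,cy)=(0.9992,-0.0393)
member 4 (2-3): L=1.4843, (cx,cy)=(0.5895,0.8078)
member 5 (2-4): L=1.5750, (cx,cy)=(1.0000,0.0000)
member 6 (3-4): L=1.3884, (cx,cy)=(0.5042,-0.8636)
solve A·x = −loads:
  F[0-1] = +768.6630 N (tension)
  F[0-2] = +1720.3644 N (tension)
  F[1-2] = -862.5108 N (compression)
  F[1-3] = +880.8637 N (tension)
  F[2-3] = +869.9849 N (tension)
  F[2-4] = +707.4484 N (tension)
  F[3-4] = -1403.1538 N (compression)
  Rx@0 = -2100.4800 N
  Ry@0 = -668.0980 N
  Ry@4 = +1211.7580 N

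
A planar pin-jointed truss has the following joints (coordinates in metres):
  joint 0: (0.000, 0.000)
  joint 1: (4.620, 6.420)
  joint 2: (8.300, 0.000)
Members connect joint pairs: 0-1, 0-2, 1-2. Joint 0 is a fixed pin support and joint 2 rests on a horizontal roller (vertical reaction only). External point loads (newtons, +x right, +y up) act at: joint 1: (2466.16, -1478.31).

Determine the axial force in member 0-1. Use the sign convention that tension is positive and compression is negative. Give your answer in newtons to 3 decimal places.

1542.627

N=3 nodes, M=3 members, R=3 reactions → 2N=6, M+R=6
member 0 (0-1): L=7.9095, (cx,cy)=(0.5841,0.8117)
member 1 (0-2): L=8.3000, (cx,cy)=(1.0000,0.0000)
member 2 (1-2): L=7.3999, (cx,cy)=(0.4973,-0.8676)
solve A·x = −loads:
  F[0-1] = +1542.6267 N (tension)
  F[0-2] = +1565.1042 N (tension)
  F[1-2] = -3147.1860 N (compression)
  Rx@0 = -2466.1600 N
  Ry@0 = -1252.1164 N
  Ry@2 = +2730.4264 N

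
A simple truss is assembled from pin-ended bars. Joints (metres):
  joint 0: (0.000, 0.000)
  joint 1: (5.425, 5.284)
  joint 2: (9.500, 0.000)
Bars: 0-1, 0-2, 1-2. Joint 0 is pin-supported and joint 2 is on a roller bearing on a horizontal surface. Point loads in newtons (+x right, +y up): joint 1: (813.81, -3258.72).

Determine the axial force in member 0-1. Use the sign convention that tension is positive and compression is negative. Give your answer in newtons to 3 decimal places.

N=3 nodes, M=3 members, R=3 reactions → 2N=6, M+R=6
member 0 (0-1): L=7.5731, (cx,cy)=(0.7164,0.6977)
member 1 (0-2): L=9.5000, (cx,cy)=(1.0000,0.0000)
member 2 (1-2): L=6.6728, (cx,cy)=(0.6107,-0.7919)
solve A·x = −loads:
  F[0-1] = -1354.6233 N (compression)
  F[0-2] = +1784.2009 N (tension)
  F[1-2] = -2921.6242 N (compression)
  Rx@0 = -813.8100 N
  Ry@0 = +945.1697 N
  Ry@2 = +2313.5503 N

-1354.623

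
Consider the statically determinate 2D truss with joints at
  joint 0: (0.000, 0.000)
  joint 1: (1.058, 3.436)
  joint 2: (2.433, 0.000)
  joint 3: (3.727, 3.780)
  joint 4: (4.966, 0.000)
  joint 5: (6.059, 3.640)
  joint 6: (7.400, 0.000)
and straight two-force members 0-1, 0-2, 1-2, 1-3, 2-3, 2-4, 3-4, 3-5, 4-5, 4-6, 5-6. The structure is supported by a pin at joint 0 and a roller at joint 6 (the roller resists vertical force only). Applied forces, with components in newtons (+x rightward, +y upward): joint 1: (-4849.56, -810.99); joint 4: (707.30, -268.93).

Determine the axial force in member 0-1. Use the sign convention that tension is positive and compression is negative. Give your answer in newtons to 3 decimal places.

-3175.898

N=7 nodes, M=11 members, R=3 reactions → 2N=14, M+R=14
member 0 (0-1): L=3.5952, (cx,cy)=(0.2943,0.9557)
member 1 (0-2): L=2.4330, (cx,cy)=(1.0000,0.0000)
member 2 (1-2): L=3.7009, (cx,cy)=(0.3715,-0.9284)
member 3 (1-3): L=2.6911, (cx,cy)=(0.9918,0.1278)
member 4 (2-3): L=3.9954, (cx,cy)=(0.3239,0.9461)
member 5 (2-4): L=2.5330, (cx,cy)=(1.0000,0.0000)
member 6 (3-4): L=3.9779, (cx,cy)=(0.3115,-0.9503)
member 7 (3-5): L=2.3362, (cx,cy)=(0.9982,-0.0599)
member 8 (4-5): L=3.8006, (cx,cy)=(0.2876,0.9578)
member 9 (4-6): L=2.4340, (cx,cy)=(1.0000,0.0000)
member 10 (5-6): L=3.8792, (cx,cy)=(0.3457,-0.9383)
solve A·x = −loads:
  F[0-1] = -3175.8976 N (compression)
  F[0-2] = -3207.6527 N (compression)
  F[1-2] = +2795.0886 N (tension)
  F[1-3] = +2900.2859 N (tension)
  F[2-3] = -2742.8600 N (compression)
  F[2-4] = -1280.8447 N (compression)
  F[3-4] = +2259.5722 N (tension)
  F[3-5] = +1286.6625 N (tension)
  F[4-5] = -1961.0886 N (compression)
  F[4-6] = -720.3621 N (compression)
  F[5-6] = +2083.8177 N (tension)
  Rx@0 = +4142.2600 N
  Ry@0 = +3035.2652 N
  Ry@6 = -1955.3452 N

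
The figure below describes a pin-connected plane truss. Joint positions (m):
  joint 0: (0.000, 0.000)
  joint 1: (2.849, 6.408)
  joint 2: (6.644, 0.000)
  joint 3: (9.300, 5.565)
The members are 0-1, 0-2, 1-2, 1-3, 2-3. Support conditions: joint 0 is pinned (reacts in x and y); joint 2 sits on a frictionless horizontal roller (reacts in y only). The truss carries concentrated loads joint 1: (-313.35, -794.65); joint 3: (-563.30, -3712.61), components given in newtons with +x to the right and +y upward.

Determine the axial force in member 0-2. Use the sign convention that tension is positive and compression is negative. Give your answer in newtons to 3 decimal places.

N=4 nodes, M=5 members, R=3 reactions → 2N=8, M+R=8
member 0 (0-1): L=7.0128, (cx,cy)=(0.4063,0.9138)
member 1 (0-2): L=6.6440, (cx,cy)=(1.0000,0.0000)
member 2 (1-2): L=7.4474, (cx,cy)=(0.5096,-0.8604)
member 3 (1-3): L=6.5058, (cx,cy)=(0.9916,-0.1296)
member 4 (2-3): L=6.1663, (cx,cy)=(0.4307,0.9025)
solve A·x = −loads:
  F[0-1] = +280.3954 N (tension)
  F[0-2] = -990.5628 N (compression)
  F[1-2] = -1394.1071 N (compression)
  F[1-3] = +1147.3311 N (tension)
  F[2-3] = -3949.0448 N (compression)
  Rx@0 = +876.6500 N
  Ry@0 = -256.2137 N
  Ry@2 = +4763.4737 N

-990.563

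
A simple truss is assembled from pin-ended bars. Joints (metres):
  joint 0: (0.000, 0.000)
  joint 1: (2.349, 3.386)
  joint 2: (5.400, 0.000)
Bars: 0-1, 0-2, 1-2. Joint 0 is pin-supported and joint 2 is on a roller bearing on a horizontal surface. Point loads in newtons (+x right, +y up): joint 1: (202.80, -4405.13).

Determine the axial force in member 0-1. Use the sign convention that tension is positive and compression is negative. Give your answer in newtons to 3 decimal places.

N=3 nodes, M=3 members, R=3 reactions → 2N=6, M+R=6
member 0 (0-1): L=4.1210, (cx,cy)=(0.5700,0.8216)
member 1 (0-2): L=5.4000, (cx,cy)=(1.0000,0.0000)
member 2 (1-2): L=4.5578, (cx,cy)=(0.6694,-0.7429)
solve A·x = −loads:
  F[0-1] = -2874.4111 N (compression)
  F[0-2] = +1841.2277 N (tension)
  F[1-2] = -2750.5602 N (compression)
  Rx@0 = -202.8000 N
  Ry@0 = +2361.7353 N
  Ry@2 = +2043.3947 N

-2874.411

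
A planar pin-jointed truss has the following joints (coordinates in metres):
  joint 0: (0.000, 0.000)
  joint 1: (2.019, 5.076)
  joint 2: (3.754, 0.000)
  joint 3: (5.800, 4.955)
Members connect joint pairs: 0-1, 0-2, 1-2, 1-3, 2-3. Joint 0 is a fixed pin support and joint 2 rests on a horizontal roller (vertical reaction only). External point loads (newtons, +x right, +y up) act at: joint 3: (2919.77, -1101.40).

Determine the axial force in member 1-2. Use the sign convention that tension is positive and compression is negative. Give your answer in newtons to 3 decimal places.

N=4 nodes, M=5 members, R=3 reactions → 2N=8, M+R=8
member 0 (0-1): L=5.4628, (cx,cy)=(0.3696,0.9292)
member 1 (0-2): L=3.7540, (cx,cy)=(1.0000,0.0000)
member 2 (1-2): L=5.3643, (cx,cy)=(0.3234,-0.9463)
member 3 (1-3): L=3.7829, (cx,cy)=(0.9995,-0.0320)
member 4 (2-3): L=5.3608, (cx,cy)=(0.3817,0.9243)
solve A·x = −loads:
  F[0-1] = +4793.5733 N (tension)
  F[0-2] = +1148.1086 N (tension)
  F[1-2] = -4819.8060 N (compression)
  F[1-3] = +3332.2505 N (tension)
  F[2-3] = -1076.2873 N (compression)
  Rx@0 = -2919.7700 N
  Ry@0 = -4454.1622 N
  Ry@2 = +5555.5622 N

-4819.806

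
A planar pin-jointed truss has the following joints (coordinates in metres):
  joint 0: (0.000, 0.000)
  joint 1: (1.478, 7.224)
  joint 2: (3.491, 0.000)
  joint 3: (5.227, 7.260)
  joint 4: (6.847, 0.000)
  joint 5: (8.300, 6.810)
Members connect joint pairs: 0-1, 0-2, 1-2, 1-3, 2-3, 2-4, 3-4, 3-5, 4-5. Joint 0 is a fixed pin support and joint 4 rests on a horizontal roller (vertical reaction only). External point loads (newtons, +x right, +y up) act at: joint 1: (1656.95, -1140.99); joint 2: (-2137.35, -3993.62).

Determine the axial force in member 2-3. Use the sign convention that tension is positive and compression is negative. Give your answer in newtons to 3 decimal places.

4162.727

N=6 nodes, M=9 members, R=3 reactions → 2N=12, M+R=12
member 0 (0-1): L=7.3736, (cx,cy)=(0.2004,0.9797)
member 1 (0-2): L=3.4910, (cx,cy)=(1.0000,0.0000)
member 2 (1-2): L=7.4992, (cx,cy)=(0.2684,-0.9633)
member 3 (1-3): L=3.7492, (cx,cy)=(1.0000,0.0096)
member 4 (2-3): L=7.4647, (cx,cy)=(0.2326,0.9726)
member 5 (2-4): L=3.3560, (cx,cy)=(1.0000,0.0000)
member 6 (3-4): L=7.4385, (cx,cy)=(0.2178,-0.9760)
member 7 (3-5): L=3.1058, (cx,cy)=(0.9894,-0.1449)
member 8 (4-5): L=6.9633, (cx,cy)=(0.2087,0.9780)
solve A·x = −loads:
  F[0-1] = -1126.8202 N (compression)
  F[0-2] = -254.5361 N (compression)
  F[1-2] = -57.0654 N (compression)
  F[1-3] = -1867.5820 N (compression)
  F[2-3] = +4162.7267 N (tension)
  F[2-4] = +899.4031 N (tension)
  F[3-4] = -4129.7860 N (compression)
  F[3-5] = -0.0000 N (compression)
  F[4-5] = +0.0000 N (tension)
  Rx@0 = +480.4000 N
  Ry@0 = +1103.9517 N
  Ry@4 = +4030.6583 N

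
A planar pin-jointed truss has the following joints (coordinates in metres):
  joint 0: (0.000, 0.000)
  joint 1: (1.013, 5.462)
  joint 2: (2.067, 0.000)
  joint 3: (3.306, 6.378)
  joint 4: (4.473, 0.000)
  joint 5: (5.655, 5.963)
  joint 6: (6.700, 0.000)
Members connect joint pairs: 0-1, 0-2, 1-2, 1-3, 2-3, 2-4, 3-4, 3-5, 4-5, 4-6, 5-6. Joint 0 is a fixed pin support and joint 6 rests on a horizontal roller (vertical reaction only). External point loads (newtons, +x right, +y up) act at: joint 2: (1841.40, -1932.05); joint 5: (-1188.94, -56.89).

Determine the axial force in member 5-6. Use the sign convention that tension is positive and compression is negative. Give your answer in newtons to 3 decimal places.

420.398

N=7 nodes, M=11 members, R=3 reactions → 2N=14, M+R=14
member 0 (0-1): L=5.5551, (cx,cy)=(0.1824,0.9832)
member 1 (0-2): L=2.0670, (cx,cy)=(1.0000,0.0000)
member 2 (1-2): L=5.5628, (cx,cy)=(0.1895,-0.9819)
member 3 (1-3): L=2.4692, (cx,cy)=(0.9286,0.3710)
member 4 (2-3): L=6.4972, (cx,cy)=(0.1907,0.9816)
member 5 (2-4): L=2.4060, (cx,cy)=(1.0000,0.0000)
member 6 (3-4): L=6.4839, (cx,cy)=(0.1800,-0.9837)
member 7 (3-5): L=2.3854, (cx,cy)=(0.9847,-0.1740)
member 8 (4-5): L=6.0790, (cx,cy)=(0.1944,0.9809)
member 9 (4-6): L=2.2270, (cx,cy)=(1.0000,0.0000)
member 10 (5-6): L=6.0539, (cx,cy)=(0.1726,-0.9850)
solve A·x = −loads:
  F[0-1] = -2444.0065 N (compression)
  F[0-2] = +1098.1332 N (tension)
  F[1-2] = +2103.8596 N (tension)
  F[1-3] = -909.1751 N (compression)
  F[2-3] = -136.1991 N (compression)
  F[2-4] = -318.6671 N (compression)
  F[3-4] = +656.3175 N (tension)
  F[3-5] = -1003.7067 N (compression)
  F[4-5] = -658.1607 N (compression)
  F[4-6] = -72.5678 N (compression)
  F[5-6] = +420.3985 N (tension)
  Rx@0 = -652.4600 N
  Ry@0 = +2403.0279 N
  Ry@6 = -414.0879 N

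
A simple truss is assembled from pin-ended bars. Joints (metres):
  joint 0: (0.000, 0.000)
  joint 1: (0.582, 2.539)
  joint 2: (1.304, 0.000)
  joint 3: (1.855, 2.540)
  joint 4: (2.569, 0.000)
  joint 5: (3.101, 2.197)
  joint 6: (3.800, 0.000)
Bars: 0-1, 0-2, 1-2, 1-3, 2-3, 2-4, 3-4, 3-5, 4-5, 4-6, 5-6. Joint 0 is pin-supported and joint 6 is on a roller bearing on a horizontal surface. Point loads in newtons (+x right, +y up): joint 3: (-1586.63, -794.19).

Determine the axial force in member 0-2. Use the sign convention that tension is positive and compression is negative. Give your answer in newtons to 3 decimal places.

N=7 nodes, M=11 members, R=3 reactions → 2N=14, M+R=14
member 0 (0-1): L=2.6049, (cx,cy)=(0.2234,0.9747)
member 1 (0-2): L=1.3040, (cx,cy)=(1.0000,0.0000)
member 2 (1-2): L=2.6397, (cx,cy)=(0.2735,-0.9619)
member 3 (1-3): L=1.2730, (cx,cy)=(1.0000,0.0008)
member 4 (2-3): L=2.5991, (cx,cy)=(0.2120,0.9773)
member 5 (2-4): L=1.2650, (cx,cy)=(1.0000,0.0000)
member 6 (3-4): L=2.6384, (cx,cy)=(0.2706,-0.9627)
member 7 (3-5): L=1.2923, (cx,cy)=(0.9641,-0.2654)
member 8 (4-5): L=2.2605, (cx,cy)=(0.2353,0.9719)
member 9 (4-6): L=1.2310, (cx,cy)=(1.0000,0.0000)
member 10 (5-6): L=2.3055, (cx,cy)=(0.3032,-0.9529)
solve A·x = −loads:
  F[0-1] = -1505.0851 N (compression)
  F[0-2] = -1250.3498 N (compression)
  F[1-2] = +1524.5830 N (tension)
  F[1-3] = -753.2845 N (compression)
  F[2-3] = -1500.5526 N (compression)
  F[2-4] = -515.2311 N (compression)
  F[3-4] = +597.8581 N (tension)
  F[3-5] = +366.5897 N (tension)
  F[4-5] = -592.1844 N (compression)
  F[4-6] = -214.0737 N (compression)
  F[5-6] = +706.0810 N (tension)
  Rx@0 = +1586.6300 N
  Ry@0 = +1467.0368 N
  Ry@6 = -672.8468 N

-1250.350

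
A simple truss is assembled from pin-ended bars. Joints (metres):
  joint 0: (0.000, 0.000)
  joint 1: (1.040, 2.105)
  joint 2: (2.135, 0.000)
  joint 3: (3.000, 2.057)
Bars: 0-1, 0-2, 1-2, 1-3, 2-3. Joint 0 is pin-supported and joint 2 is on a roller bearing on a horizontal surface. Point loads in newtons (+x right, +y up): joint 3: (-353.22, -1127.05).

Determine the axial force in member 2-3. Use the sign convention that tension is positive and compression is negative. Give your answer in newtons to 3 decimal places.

N=4 nodes, M=5 members, R=3 reactions → 2N=8, M+R=8
member 0 (0-1): L=2.3479, (cx,cy)=(0.4429,0.8965)
member 1 (0-2): L=2.1350, (cx,cy)=(1.0000,0.0000)
member 2 (1-2): L=2.3728, (cx,cy)=(0.4615,-0.8871)
member 3 (1-3): L=1.9606, (cx,cy)=(0.9997,-0.0245)
member 4 (2-3): L=2.2315, (cx,cy)=(0.3876,0.9218)
solve A·x = −loads:
  F[0-1] = +129.7326 N (tension)
  F[0-2] = -410.6850 N (compression)
  F[1-2] = -134.4056 N (compression)
  F[1-3] = +119.5271 N (tension)
  F[2-3] = -1219.4712 N (compression)
  Rx@0 = +353.2200 N
  Ry@0 = -116.3113 N
  Ry@2 = +1243.3613 N

-1219.471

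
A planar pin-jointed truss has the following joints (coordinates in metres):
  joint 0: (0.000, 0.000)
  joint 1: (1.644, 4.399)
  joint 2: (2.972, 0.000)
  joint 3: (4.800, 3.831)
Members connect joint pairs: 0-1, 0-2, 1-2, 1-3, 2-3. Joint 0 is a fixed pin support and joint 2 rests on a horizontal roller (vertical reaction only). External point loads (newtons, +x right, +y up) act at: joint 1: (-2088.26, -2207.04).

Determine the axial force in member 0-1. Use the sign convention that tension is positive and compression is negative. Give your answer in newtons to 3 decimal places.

N=4 nodes, M=5 members, R=3 reactions → 2N=8, M+R=8
member 0 (0-1): L=4.6962, (cx,cy)=(0.3501,0.9367)
member 1 (0-2): L=2.9720, (cx,cy)=(1.0000,0.0000)
member 2 (1-2): L=4.5951, (cx,cy)=(0.2890,-0.9573)
member 3 (1-3): L=3.2067, (cx,cy)=(0.9842,-0.1771)
member 4 (2-3): L=4.2448, (cx,cy)=(0.4306,0.9025)
solve A·x = −loads:
  F[0-1] = -4352.5398 N (compression)
  F[0-2] = -564.5529 N (compression)
  F[1-2] = +1953.4391 N (tension)
  F[1-3] = -0.0000 N (compression)
  F[2-3] = +0.0000 N (tension)
  Rx@0 = +2088.2600 N
  Ry@0 = +4077.1214 N
  Ry@2 = -1870.0814 N

-4352.540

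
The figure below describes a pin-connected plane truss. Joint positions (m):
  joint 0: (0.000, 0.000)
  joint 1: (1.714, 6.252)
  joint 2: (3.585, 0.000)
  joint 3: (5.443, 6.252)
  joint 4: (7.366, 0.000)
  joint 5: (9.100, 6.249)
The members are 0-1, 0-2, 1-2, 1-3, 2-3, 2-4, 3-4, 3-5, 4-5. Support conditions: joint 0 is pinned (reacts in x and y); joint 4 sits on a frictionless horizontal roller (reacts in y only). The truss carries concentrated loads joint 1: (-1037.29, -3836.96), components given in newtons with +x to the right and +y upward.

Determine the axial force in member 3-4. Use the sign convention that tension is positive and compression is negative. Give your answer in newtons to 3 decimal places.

N=6 nodes, M=9 members, R=3 reactions → 2N=12, M+R=12
member 0 (0-1): L=6.4827, (cx,cy)=(0.2644,0.9644)
member 1 (0-2): L=3.5850, (cx,cy)=(1.0000,0.0000)
member 2 (1-2): L=6.5260, (cx,cy)=(0.2867,-0.9580)
member 3 (1-3): L=3.7290, (cx,cy)=(1.0000,0.0000)
member 4 (2-3): L=6.5222, (cx,cy)=(0.2849,0.9586)
member 5 (2-4): L=3.7810, (cx,cy)=(1.0000,0.0000)
member 6 (3-4): L=6.5411, (cx,cy)=(0.2940,-0.9558)
member 7 (3-5): L=3.6570, (cx,cy)=(1.0000,-0.0008)
member 8 (4-5): L=6.4851, (cx,cy)=(0.2674,0.9636)
solve A·x = −loads:
  F[0-1] = -3965.6719 N (compression)
  F[0-2] = +11.2191 N (tension)
  F[1-2] = -12.9538 N (compression)
  F[1-3] = -7.5052 N (compression)
  F[2-3] = +12.9465 N (tension)
  F[2-4] = +3.8171 N (tension)
  F[3-4] = -12.9838 N (compression)
  F[3-5] = -0.0000 N (compression)
  F[4-5] = +0.0000 N (tension)
  Rx@0 = +1037.2900 N
  Ry@0 = +3824.5500 N
  Ry@4 = +12.4100 N

-12.984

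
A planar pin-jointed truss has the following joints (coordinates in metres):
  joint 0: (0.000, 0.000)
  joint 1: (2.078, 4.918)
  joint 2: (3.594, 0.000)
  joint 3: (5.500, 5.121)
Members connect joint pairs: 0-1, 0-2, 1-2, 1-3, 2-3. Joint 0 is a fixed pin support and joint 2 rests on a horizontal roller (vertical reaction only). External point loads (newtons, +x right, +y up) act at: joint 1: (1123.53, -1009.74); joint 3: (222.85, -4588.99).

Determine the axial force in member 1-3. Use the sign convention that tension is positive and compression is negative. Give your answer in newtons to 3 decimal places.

1977.905

N=4 nodes, M=5 members, R=3 reactions → 2N=8, M+R=8
member 0 (0-1): L=5.3390, (cx,cy)=(0.3892,0.9211)
member 1 (0-2): L=3.5940, (cx,cy)=(1.0000,0.0000)
member 2 (1-2): L=5.1464, (cx,cy)=(0.2946,-0.9556)
member 3 (1-3): L=3.4280, (cx,cy)=(0.9982,0.0592)
member 4 (2-3): L=5.4642, (cx,cy)=(0.3488,0.9372)
solve A·x = −loads:
  F[0-1] = +4193.3662 N (tension)
  F[0-2] = -285.7294 N (compression)
  F[1-2] = -4976.1264 N (compression)
  F[1-3] = +1977.9047 N (tension)
  F[2-3] = -5021.5124 N (compression)
  Rx@0 = -1346.3800 N
  Ry@0 = -3862.7113 N
  Ry@2 = +9461.4413 N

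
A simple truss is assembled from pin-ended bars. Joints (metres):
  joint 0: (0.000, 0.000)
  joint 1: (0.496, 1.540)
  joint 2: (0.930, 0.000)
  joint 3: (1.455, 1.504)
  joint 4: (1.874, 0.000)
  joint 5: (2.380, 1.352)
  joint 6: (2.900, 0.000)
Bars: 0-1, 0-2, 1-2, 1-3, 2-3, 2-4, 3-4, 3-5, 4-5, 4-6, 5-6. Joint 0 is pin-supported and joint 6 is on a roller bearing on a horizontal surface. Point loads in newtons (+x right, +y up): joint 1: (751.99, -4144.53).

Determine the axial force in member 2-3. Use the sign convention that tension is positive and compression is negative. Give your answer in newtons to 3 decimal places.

N=7 nodes, M=11 members, R=3 reactions → 2N=14, M+R=14
member 0 (0-1): L=1.6179, (cx,cy)=(0.3066,0.9518)
member 1 (0-2): L=0.9300, (cx,cy)=(1.0000,0.0000)
member 2 (1-2): L=1.6000, (cx,cy)=(0.2713,-0.9625)
member 3 (1-3): L=0.9597, (cx,cy)=(0.9993,-0.0375)
member 4 (2-3): L=1.5930, (cx,cy)=(0.3296,0.9441)
member 5 (2-4): L=0.9440, (cx,cy)=(1.0000,0.0000)
member 6 (3-4): L=1.5613, (cx,cy)=(0.2684,-0.9633)
member 7 (3-5): L=0.9374, (cx,cy)=(0.9868,-0.1621)
member 8 (4-5): L=1.4436, (cx,cy)=(0.3505,0.9366)
member 9 (4-6): L=1.0260, (cx,cy)=(1.0000,0.0000)
member 10 (5-6): L=1.4486, (cx,cy)=(0.3590,-0.9333)
solve A·x = −loads:
  F[0-1] = -3189.9408 N (compression)
  F[0-2] = +1729.9280 N (tension)
  F[1-2] = -1095.4763 N (compression)
  F[1-3] = -1433.7867 N (compression)
  F[2-3] = +1116.7982 N (tension)
  F[2-4] = +1064.7173 N (tension)
  F[3-4] = -1015.2470 N (compression)
  F[3-5] = -802.8801 N (compression)
  F[4-5] = +1044.2543 N (tension)
  F[4-6] = +426.2270 N (tension)
  F[5-6] = -1187.3310 N (compression)
  Rx@0 = -751.9900 N
  Ry@0 = +3036.3398 N
  Ry@6 = +1108.1902 N

1116.798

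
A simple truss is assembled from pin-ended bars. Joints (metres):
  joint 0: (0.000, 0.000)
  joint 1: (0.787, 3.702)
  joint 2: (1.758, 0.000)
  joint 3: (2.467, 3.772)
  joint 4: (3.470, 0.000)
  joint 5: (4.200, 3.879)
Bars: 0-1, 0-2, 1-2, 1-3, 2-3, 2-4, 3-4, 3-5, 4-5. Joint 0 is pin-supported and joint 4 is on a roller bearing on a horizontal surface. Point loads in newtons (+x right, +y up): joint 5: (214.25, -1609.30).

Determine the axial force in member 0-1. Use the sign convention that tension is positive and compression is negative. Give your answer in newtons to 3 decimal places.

590.977

N=6 nodes, M=9 members, R=3 reactions → 2N=12, M+R=12
member 0 (0-1): L=3.7847, (cx,cy)=(0.2079,0.9781)
member 1 (0-2): L=1.7580, (cx,cy)=(1.0000,0.0000)
member 2 (1-2): L=3.8272, (cx,cy)=(0.2537,-0.9673)
member 3 (1-3): L=1.6815, (cx,cy)=(0.9991,0.0416)
member 4 (2-3): L=3.8381, (cx,cy)=(0.1847,0.9828)
member 5 (2-4): L=1.7120, (cx,cy)=(1.0000,0.0000)
member 6 (3-4): L=3.9031, (cx,cy)=(0.2570,-0.9664)
member 7 (3-5): L=1.7363, (cx,cy)=(0.9981,0.0616)
member 8 (4-5): L=3.9471, (cx,cy)=(0.1849,0.9827)
solve A·x = −loads:
  F[0-1] = +590.9769 N (tension)
  F[0-2] = +91.3617 N (tension)
  F[1-2] = -585.9156 N (compression)
  F[1-3] = +271.7758 N (tension)
  F[2-3] = +576.6696 N (tension)
  F[2-4] = -163.8178 N (compression)
  F[3-4] = -564.7207 N (compression)
  F[3-5] = +524.1842 N (tension)
  F[4-5] = -1670.4200 N (compression)
  Rx@0 = -214.2500 N
  Ry@0 = -578.0590 N
  Ry@4 = +2187.3590 N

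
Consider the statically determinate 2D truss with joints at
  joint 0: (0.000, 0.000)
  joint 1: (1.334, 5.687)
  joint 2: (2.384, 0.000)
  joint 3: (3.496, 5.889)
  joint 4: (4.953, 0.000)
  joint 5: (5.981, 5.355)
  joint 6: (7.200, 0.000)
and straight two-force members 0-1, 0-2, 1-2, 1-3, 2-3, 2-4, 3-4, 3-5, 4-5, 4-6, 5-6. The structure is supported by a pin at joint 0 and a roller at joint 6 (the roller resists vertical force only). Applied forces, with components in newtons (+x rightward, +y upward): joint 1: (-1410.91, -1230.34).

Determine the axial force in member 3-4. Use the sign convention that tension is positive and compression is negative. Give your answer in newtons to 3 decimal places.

834.117

N=7 nodes, M=11 members, R=3 reactions → 2N=14, M+R=14
member 0 (0-1): L=5.8414, (cx,cy)=(0.2284,0.9736)
member 1 (0-2): L=2.3840, (cx,cy)=(1.0000,0.0000)
member 2 (1-2): L=5.7831, (cx,cy)=(0.1816,-0.9834)
member 3 (1-3): L=2.1714, (cx,cy)=(0.9957,0.0930)
member 4 (2-3): L=5.9931, (cx,cy)=(0.1855,0.9826)
member 5 (2-4): L=2.5690, (cx,cy)=(1.0000,0.0000)
member 6 (3-4): L=6.0666, (cx,cy)=(0.2402,-0.9707)
member 7 (3-5): L=2.5417, (cx,cy)=(0.9777,-0.2101)
member 8 (4-5): L=5.4528, (cx,cy)=(0.1885,0.9821)
member 9 (4-6): L=2.2470, (cx,cy)=(1.0000,0.0000)
member 10 (5-6): L=5.4920, (cx,cy)=(0.2220,-0.9751)
solve A·x = −loads:
  F[0-1] = -2174.2652 N (compression)
  F[0-2] = -914.3701 N (compression)
  F[1-2] = +971.5664 N (tension)
  F[1-3] = +741.1838 N (tension)
  F[2-3] = -972.3020 N (compression)
  F[2-4] = -557.5613 N (compression)
  F[3-4] = +834.1165 N (tension)
  F[3-5] = +365.3873 N (tension)
  F[4-5] = -824.4877 N (compression)
  F[4-6] = -201.7936 N (compression)
  F[5-6] = +909.1461 N (tension)
  Rx@0 = +1410.9100 N
  Ry@0 = +2116.8083 N
  Ry@6 = -886.4683 N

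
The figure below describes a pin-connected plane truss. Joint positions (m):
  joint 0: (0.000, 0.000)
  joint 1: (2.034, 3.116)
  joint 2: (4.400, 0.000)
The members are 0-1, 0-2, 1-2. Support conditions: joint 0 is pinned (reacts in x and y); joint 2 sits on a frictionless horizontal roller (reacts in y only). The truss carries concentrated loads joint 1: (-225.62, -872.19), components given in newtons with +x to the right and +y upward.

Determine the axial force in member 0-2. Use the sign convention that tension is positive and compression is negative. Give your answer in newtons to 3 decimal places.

N=3 nodes, M=3 members, R=3 reactions → 2N=6, M+R=6
member 0 (0-1): L=3.7211, (cx,cy)=(0.5466,0.8374)
member 1 (0-2): L=4.4000, (cx,cy)=(1.0000,0.0000)
member 2 (1-2): L=3.9125, (cx,cy)=(0.6047,-0.7964)
solve A·x = −loads:
  F[0-1] = -750.8847 N (compression)
  F[0-2] = +184.8226 N (tension)
  F[1-2] = -305.6267 N (compression)
  Rx@0 = +225.6200 N
  Ry@0 = +628.7803 N
  Ry@2 = +243.4097 N

184.823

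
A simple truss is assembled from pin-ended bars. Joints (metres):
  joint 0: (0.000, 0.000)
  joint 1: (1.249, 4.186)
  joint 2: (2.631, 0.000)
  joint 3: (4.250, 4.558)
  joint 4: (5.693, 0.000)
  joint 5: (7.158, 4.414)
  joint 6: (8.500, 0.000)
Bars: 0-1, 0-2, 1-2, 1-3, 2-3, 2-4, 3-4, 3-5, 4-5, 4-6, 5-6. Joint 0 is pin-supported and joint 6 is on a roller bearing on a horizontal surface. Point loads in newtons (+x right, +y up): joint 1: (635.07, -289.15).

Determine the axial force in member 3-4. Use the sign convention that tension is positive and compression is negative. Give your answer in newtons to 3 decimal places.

-361.074

N=7 nodes, M=11 members, R=3 reactions → 2N=14, M+R=14
member 0 (0-1): L=4.3684, (cx,cy)=(0.2859,0.9583)
member 1 (0-2): L=2.6310, (cx,cy)=(1.0000,0.0000)
member 2 (1-2): L=4.4082, (cx,cy)=(0.3135,-0.9496)
member 3 (1-3): L=3.0240, (cx,cy)=(0.9924,0.1230)
member 4 (2-3): L=4.8370, (cx,cy)=(0.3347,0.9423)
member 5 (2-4): L=3.0620, (cx,cy)=(1.0000,0.0000)
member 6 (3-4): L=4.7810, (cx,cy)=(0.3018,-0.9534)
member 7 (3-5): L=2.9116, (cx,cy)=(0.9988,-0.0495)
member 8 (4-5): L=4.6508, (cx,cy)=(0.3150,0.9491)
member 9 (4-6): L=2.8070, (cx,cy)=(1.0000,0.0000)
member 10 (5-6): L=4.6135, (cx,cy)=(0.2909,-0.9568)
solve A·x = −loads:
  F[0-1] = +68.9706 N (tension)
  F[0-2] = +615.3500 N (tension)
  F[1-2] = -436.5623 N (compression)
  F[1-3] = -482.1479 N (compression)
  F[2-3] = +439.9287 N (tension)
  F[2-4] = +331.2364 N (tension)
  F[3-4] = -361.0745 N (compression)
  F[3-5] = -222.5285 N (compression)
  F[4-5] = +362.7002 N (tension)
  F[4-6] = +108.0050 N (tension)
  F[5-6] = -371.2970 N (compression)
  Rx@0 = -635.0700 N
  Ry@0 = -66.0913 N
  Ry@6 = +355.2413 N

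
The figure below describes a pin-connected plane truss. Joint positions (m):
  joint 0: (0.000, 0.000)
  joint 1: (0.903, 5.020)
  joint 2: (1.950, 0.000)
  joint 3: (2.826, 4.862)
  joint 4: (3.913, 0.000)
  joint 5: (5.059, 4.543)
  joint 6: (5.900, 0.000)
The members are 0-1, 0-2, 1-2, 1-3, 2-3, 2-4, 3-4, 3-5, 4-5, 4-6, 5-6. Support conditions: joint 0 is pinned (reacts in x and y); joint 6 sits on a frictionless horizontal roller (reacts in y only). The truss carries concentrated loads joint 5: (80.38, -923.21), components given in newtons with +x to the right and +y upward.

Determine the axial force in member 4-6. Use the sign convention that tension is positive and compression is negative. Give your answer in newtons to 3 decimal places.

158.001

N=7 nodes, M=11 members, R=3 reactions → 2N=14, M+R=14
member 0 (0-1): L=5.1006, (cx,cy)=(0.1770,0.9842)
member 1 (0-2): L=1.9500, (cx,cy)=(1.0000,0.0000)
member 2 (1-2): L=5.1280, (cx,cy)=(0.2042,-0.9789)
member 3 (1-3): L=1.9295, (cx,cy)=(0.9966,-0.0819)
member 4 (2-3): L=4.9403, (cx,cy)=(0.1773,0.9842)
member 5 (2-4): L=1.9630, (cx,cy)=(1.0000,0.0000)
member 6 (3-4): L=4.9820, (cx,cy)=(0.2182,-0.9759)
member 7 (3-5): L=2.2557, (cx,cy)=(0.9899,-0.1414)
member 8 (4-5): L=4.6853, (cx,cy)=(0.2446,0.9696)
member 9 (4-6): L=1.9870, (cx,cy)=(1.0000,0.0000)
member 10 (5-6): L=4.6202, (cx,cy)=(0.1820,-0.9833)
solve A·x = −loads:
  F[0-1] = -70.8227 N (compression)
  F[0-2] = +92.9184 N (tension)
  F[1-2] = +73.5160 N (tension)
  F[1-3] = -27.6411 N (compression)
  F[2-3] = -73.1262 N (compression)
  F[2-4] = +120.8949 N (tension)
  F[3-4] = +79.9076 N (tension)
  F[3-5] = -58.5378 N (compression)
  F[4-5] = -80.4253 N (compression)
  F[4-6] = +158.0010 N (tension)
  F[5-6] = -868.0074 N (compression)
  Rx@0 = -80.3800 N
  Ry@0 = +69.7039 N
  Ry@6 = +853.5061 N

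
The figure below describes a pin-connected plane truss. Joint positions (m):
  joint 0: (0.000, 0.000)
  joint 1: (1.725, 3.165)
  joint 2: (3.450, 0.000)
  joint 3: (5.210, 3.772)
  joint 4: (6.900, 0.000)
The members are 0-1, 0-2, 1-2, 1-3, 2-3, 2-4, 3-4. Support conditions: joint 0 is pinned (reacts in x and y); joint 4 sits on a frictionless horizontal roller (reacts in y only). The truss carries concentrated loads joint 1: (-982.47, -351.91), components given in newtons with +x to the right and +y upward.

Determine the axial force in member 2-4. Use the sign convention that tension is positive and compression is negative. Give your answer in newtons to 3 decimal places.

-162.493

N=5 nodes, M=7 members, R=3 reactions → 2N=10, M+R=10
member 0 (0-1): L=3.6046, (cx,cy)=(0.4786,0.8781)
member 1 (0-2): L=3.4500, (cx,cy)=(1.0000,0.0000)
member 2 (1-2): L=3.6046, (cx,cy)=(0.4786,-0.8781)
member 3 (1-3): L=3.5375, (cx,cy)=(0.9852,0.1716)
member 4 (2-3): L=4.1624, (cx,cy)=(0.4228,0.9062)
member 5 (2-4): L=3.4500, (cx,cy)=(1.0000,0.0000)
member 6 (3-4): L=4.1333, (cx,cy)=(0.4089,-0.9126)
solve A·x = −loads:
  F[0-1] = -813.8301 N (compression)
  F[0-2] = -593.0030 N (compression)
  F[1-2] = +484.6679 N (tension)
  F[1-3] = +366.4959 N (tension)
  F[2-3] = -469.6107 N (compression)
  F[2-4] = -162.4932 N (compression)
  F[3-4] = +397.4152 N (tension)
  Rx@0 = +982.4700 N
  Ry@0 = +714.5872 N
  Ry@4 = -362.6772 N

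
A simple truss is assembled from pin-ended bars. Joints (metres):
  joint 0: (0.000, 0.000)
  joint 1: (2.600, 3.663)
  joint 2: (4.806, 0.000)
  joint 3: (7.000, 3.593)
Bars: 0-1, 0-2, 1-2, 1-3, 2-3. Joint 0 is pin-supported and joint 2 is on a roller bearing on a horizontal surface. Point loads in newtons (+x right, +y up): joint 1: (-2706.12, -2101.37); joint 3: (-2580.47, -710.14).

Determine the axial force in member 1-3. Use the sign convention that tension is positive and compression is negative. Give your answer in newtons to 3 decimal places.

-2126.450

N=4 nodes, M=5 members, R=3 reactions → 2N=8, M+R=8
member 0 (0-1): L=4.4919, (cx,cy)=(0.5788,0.8155)
member 1 (0-2): L=4.8060, (cx,cy)=(1.0000,0.0000)
member 2 (1-2): L=4.2760, (cx,cy)=(0.5159,-0.8566)
member 3 (1-3): L=4.4006, (cx,cy)=(0.9999,-0.0159)
member 4 (2-3): L=4.2099, (cx,cy)=(0.5212,0.8535)
solve A·x = −loads:
  F[0-1] = -5680.3158 N (compression)
  F[0-2] = -1998.7445 N (compression)
  F[1-2] = +2993.6811 N (tension)
  F[1-3] = -2126.4500 N (compression)
  F[2-3] = -871.7014 N (compression)
  Rx@0 = +5286.5900 N
  Ry@0 = +4632.0685 N
  Ry@2 = -1820.5585 N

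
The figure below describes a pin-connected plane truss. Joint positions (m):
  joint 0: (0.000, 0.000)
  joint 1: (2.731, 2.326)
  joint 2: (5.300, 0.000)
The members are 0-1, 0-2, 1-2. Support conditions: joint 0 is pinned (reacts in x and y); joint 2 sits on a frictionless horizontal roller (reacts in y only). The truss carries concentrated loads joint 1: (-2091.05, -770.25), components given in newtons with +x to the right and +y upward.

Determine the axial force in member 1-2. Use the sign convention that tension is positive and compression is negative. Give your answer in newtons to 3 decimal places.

775.947

N=3 nodes, M=3 members, R=3 reactions → 2N=6, M+R=6
member 0 (0-1): L=3.5873, (cx,cy)=(0.7613,0.6484)
member 1 (0-2): L=5.3000, (cx,cy)=(1.0000,0.0000)
member 2 (1-2): L=3.4656, (cx,cy)=(0.7413,-0.6712)
solve A·x = −loads:
  F[0-1] = -1991.1270 N (compression)
  F[0-2] = -575.2064 N (compression)
  F[1-2] = +775.9465 N (tension)
  Rx@0 = +2091.0500 N
  Ry@0 = +1291.0480 N
  Ry@2 = -520.7980 N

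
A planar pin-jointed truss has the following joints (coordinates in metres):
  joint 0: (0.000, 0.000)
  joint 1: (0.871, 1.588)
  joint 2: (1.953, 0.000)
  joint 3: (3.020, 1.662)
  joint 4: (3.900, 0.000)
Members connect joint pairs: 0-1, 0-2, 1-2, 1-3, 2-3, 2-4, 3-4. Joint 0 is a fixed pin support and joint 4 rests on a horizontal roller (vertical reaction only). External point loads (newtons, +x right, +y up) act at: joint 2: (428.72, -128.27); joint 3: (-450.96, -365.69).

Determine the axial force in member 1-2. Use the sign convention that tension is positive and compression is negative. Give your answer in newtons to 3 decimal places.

N=5 nodes, M=7 members, R=3 reactions → 2N=10, M+R=10
member 0 (0-1): L=1.8112, (cx,cy)=(0.4809,0.8768)
member 1 (0-2): L=1.9530, (cx,cy)=(1.0000,0.0000)
member 2 (1-2): L=1.9216, (cx,cy)=(0.5631,-0.8264)
member 3 (1-3): L=2.1503, (cx,cy)=(0.9994,0.0344)
member 4 (2-3): L=1.9750, (cx,cy)=(0.5402,0.8415)
member 5 (2-4): L=1.9470, (cx,cy)=(1.0000,0.0000)
member 6 (3-4): L=1.8806, (cx,cy)=(0.4679,-0.8838)
solve A·x = −loads:
  F[0-1] = -386.3356 N (compression)
  F[0-2] = +163.5492 N (tension)
  F[1-2] = +392.9233 N (tension)
  F[1-3] = -407.2771 N (compression)
  F[2-3] = -233.4421 N (compression)
  F[2-4] = +82.1919 N (tension)
  F[3-4] = -175.6476 N (compression)
  Rx@0 = +22.2400 N
  Ry@0 = +338.7293 N
  Ry@4 = +155.2307 N

392.923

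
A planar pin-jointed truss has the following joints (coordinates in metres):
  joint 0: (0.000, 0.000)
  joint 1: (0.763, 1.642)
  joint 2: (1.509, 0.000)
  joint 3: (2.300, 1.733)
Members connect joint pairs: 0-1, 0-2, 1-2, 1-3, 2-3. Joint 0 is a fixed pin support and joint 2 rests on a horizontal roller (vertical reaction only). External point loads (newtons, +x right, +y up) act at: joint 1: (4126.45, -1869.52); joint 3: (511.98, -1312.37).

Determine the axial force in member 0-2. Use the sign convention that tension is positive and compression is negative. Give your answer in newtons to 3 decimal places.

N=4 nodes, M=5 members, R=3 reactions → 2N=8, M+R=8
member 0 (0-1): L=1.8106, (cx,cy)=(0.4214,0.9069)
member 1 (0-2): L=1.5090, (cx,cy)=(1.0000,0.0000)
member 2 (1-2): L=1.8035, (cx,cy)=(0.4136,-0.9104)
member 3 (1-3): L=1.5397, (cx,cy)=(0.9983,0.0591)
member 4 (2-3): L=1.9050, (cx,cy)=(0.4152,0.9097)
solve A·x = −loads:
  F[0-1] = +5339.0321 N (tension)
  F[0-2] = +2388.5439 N (tension)
  F[1-2] = -7297.2668 N (compression)
  F[1-3] = +1143.8467 N (tension)
  F[2-3] = -1516.9253 N (compression)
  Rx@0 = -4638.4300 N
  Ry@0 = -4841.8257 N
  Ry@2 = +8023.7157 N

2388.544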